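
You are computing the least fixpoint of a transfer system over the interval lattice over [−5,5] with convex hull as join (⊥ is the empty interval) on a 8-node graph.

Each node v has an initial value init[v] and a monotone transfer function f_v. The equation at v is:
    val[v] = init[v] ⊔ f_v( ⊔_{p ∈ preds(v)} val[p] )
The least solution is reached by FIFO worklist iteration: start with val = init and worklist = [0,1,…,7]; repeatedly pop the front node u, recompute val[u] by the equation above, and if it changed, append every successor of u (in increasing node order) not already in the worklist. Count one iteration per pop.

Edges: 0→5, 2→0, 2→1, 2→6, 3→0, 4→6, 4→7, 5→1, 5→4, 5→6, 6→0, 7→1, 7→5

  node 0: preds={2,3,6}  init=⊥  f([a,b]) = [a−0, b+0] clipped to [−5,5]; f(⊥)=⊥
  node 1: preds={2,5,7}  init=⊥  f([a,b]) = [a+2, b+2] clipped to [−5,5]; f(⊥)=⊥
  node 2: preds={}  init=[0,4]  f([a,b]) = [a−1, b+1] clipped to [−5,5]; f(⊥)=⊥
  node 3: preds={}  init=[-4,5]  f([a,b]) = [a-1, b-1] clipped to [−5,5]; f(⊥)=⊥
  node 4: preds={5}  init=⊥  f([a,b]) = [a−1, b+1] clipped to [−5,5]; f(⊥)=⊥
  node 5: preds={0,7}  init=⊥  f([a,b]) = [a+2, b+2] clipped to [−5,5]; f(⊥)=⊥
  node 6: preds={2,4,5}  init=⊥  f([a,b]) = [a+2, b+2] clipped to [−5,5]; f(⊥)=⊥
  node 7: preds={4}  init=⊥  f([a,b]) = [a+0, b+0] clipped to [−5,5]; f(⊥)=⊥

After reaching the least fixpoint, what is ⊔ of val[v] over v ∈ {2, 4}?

[-3,5]

Worklist (16 pops):
  #1 pop 0: in=[-4,5] → [-4,5] (was ⊥); enqueue []
  #2 pop 1: in=[0,4] → [2,5] (was ⊥); enqueue []
  #3 pop 2: in=⊥ → [0,4] (no change)
  #4 pop 3: in=⊥ → [-4,5] (no change)
  #5 pop 4: in=⊥ → ⊥ (no change)
  #6 pop 5: in=[-4,5] → [-2,5] (was ⊥); enqueue [1,4]
  #7 pop 6: in=[-2,5] → [0,5] (was ⊥); enqueue [0]
  #8 pop 7: in=⊥ → ⊥ (no change)
  #9 pop 1: in=[-2,5] → [0,5] (was [2,5]); enqueue []
  #10 pop 4: in=[-2,5] → [-3,5] (was ⊥); enqueue [6,7]
  #11 pop 0: in=[-4,5] → [-4,5] (no change)
  #12 pop 6: in=[-3,5] → [-1,5] (was [0,5]); enqueue [0]
  #13 pop 7: in=[-3,5] → [-3,5] (was ⊥); enqueue [1,5]
  #14 pop 0: in=[-4,5] → [-4,5] (no change)
  #15 pop 1: in=[-3,5] → [-1,5] (was [0,5]); enqueue []
  #16 pop 5: in=[-4,5] → [-2,5] (no change)

Fixpoint:
  val[0] = [-4,5]
  val[1] = [-1,5]
  val[2] = [0,4]
  val[3] = [-4,5]
  val[4] = [-3,5]
  val[5] = [-2,5]
  val[6] = [-1,5]
  val[7] = [-3,5]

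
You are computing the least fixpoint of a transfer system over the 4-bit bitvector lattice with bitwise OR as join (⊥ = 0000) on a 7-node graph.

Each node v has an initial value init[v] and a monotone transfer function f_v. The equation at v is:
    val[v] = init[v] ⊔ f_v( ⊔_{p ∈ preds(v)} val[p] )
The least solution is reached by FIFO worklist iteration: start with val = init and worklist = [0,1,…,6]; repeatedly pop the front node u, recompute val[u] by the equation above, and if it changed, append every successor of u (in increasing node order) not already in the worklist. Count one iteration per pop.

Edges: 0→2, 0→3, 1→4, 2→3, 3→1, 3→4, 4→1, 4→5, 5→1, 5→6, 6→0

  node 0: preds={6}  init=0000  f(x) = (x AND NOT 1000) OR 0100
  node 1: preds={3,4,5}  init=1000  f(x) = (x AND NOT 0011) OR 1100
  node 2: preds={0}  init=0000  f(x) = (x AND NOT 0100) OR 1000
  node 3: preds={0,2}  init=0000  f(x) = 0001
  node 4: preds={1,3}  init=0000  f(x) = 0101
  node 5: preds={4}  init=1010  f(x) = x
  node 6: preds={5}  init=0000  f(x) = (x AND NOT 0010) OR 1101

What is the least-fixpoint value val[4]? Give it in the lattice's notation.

0101

Trace (11 dequeues):
  [1] u=0 | in 0000 | out 0100 | prev 0000 | push {}
  [2] u=1 | in 1010 | out 1100 | prev 1000 | push {}
  [3] u=2 | in 0100 | out 1000 | prev 0000 | push {}
  [4] u=3 | in 1100 | out 0001 | prev 0000 | push {1}
  [5] u=4 | in 1101 | out 0101 | prev 0000 | push {}
  [6] u=5 | in 0101 | out 1111 | prev 1010 | push {}
  [7] u=6 | in 1111 | out 1101 | prev 0000 | push {0}
  [8] u=1 | in 1111 | out 1100 | ==
  [9] u=0 | in 1101 | out 0101 | prev 0100 | push {2,3}
  [10] u=2 | in 0101 | out 1001 | prev 1000 | push {}
  [11] u=3 | in 1101 | out 0001 | ==

Converged values:
  [0] 0101
  [1] 1100
  [2] 1001
  [3] 0001
  [4] 0101
  [5] 1111
  [6] 1101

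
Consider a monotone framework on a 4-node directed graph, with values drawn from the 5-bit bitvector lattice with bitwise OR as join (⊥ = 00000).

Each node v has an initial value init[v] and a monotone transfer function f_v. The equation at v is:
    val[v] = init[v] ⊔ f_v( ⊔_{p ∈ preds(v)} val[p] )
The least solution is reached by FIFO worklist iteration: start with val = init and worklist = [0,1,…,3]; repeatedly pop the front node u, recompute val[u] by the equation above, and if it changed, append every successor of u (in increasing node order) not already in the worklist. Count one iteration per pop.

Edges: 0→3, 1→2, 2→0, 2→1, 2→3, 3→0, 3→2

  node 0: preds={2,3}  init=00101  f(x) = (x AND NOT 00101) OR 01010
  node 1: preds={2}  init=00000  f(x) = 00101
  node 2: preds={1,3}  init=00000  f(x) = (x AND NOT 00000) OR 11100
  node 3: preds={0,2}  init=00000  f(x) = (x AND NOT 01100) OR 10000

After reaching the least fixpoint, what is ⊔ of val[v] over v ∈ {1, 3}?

10111

Trace (10 dequeues):
  [1] u=0 | in 00000 | out 01111 | prev 00101 | push {}
  [2] u=1 | in 00000 | out 00101 | prev 00000 | push {}
  [3] u=2 | in 00101 | out 11101 | prev 00000 | push {0,1}
  [4] u=3 | in 11111 | out 10011 | prev 00000 | push {2}
  [5] u=0 | in 11111 | out 11111 | prev 01111 | push {3}
  [6] u=1 | in 11101 | out 00101 | ==
  [7] u=2 | in 10111 | out 11111 | prev 11101 | push {0,1}
  [8] u=3 | in 11111 | out 10011 | ==
  [9] u=0 | in 11111 | out 11111 | ==
  [10] u=1 | in 11111 | out 00101 | ==

Converged values:
  [0] 11111
  [1] 00101
  [2] 11111
  [3] 10011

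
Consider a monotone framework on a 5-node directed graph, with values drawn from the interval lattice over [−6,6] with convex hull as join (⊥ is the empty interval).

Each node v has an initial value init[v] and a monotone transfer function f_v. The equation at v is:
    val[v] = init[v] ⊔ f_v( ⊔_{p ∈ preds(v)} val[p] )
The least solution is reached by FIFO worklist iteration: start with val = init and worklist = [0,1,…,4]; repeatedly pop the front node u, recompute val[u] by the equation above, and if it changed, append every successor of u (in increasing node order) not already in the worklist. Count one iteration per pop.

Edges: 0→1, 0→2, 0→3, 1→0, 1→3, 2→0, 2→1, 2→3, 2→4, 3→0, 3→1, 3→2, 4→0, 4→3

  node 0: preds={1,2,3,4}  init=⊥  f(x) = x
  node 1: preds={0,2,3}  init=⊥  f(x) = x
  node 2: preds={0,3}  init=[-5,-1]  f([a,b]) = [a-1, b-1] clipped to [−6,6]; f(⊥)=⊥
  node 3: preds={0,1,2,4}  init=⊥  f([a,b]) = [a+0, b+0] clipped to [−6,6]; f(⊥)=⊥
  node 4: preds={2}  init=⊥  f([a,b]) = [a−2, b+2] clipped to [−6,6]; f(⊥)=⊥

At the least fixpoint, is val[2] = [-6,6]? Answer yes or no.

Trace (53 dequeues):
  [1] u=0 | in [-5,-1] | out [-5,-1] | prev ⊥ | push {}
  [2] u=1 | in [-5,-1] | out [-5,-1] | prev ⊥ | push {0}
  [3] u=2 | in [-5,-1] | out [-6,-1] | prev [-5,-1] | push {1}
  [4] u=3 | in [-6,-1] | out [-6,-1] | prev ⊥ | push {2}
  [5] u=4 | in [-6,-1] | out [-6,1] | prev ⊥ | push {3}
  [6] u=0 | in [-6,1] | out [-6,1] | prev [-5,-1] | push {}
  [7] u=1 | in [-6,1] | out [-6,1] | prev [-5,-1] | push {0}
  [8] u=2 | in [-6,1] | out [-6,0] | prev [-6,-1] | push {1,4}
  [9] u=3 | in [-6,1] | out [-6,1] | prev [-6,-1] | push {2}
  [10] u=0 | in [-6,1] | out [-6,1] | ==
  [11] u=1 | in [-6,1] | out [-6,1] | ==
  [12] u=4 | in [-6,0] | out [-6,2] | prev [-6,1] | push {0,3}
  [13] u=2 | in [-6,1] | out [-6,0] | ==
  [14] u=0 | in [-6,2] | out [-6,2] | prev [-6,1] | push {1,2}
  [15] u=3 | in [-6,2] | out [-6,2] | prev [-6,1] | push {0}
  [16] u=1 | in [-6,2] | out [-6,2] | prev [-6,1] | push {3}
  [17] u=2 | in [-6,2] | out [-6,1] | prev [-6,0] | push {1,4}
  [18] u=0 | in [-6,2] | out [-6,2] | ==
  [19] u=3 | in [-6,2] | out [-6,2] | ==
  [20] u=1 | in [-6,2] | out [-6,2] | ==
  [21] u=4 | in [-6,1] | out [-6,3] | prev [-6,2] | push {0,3}
  [22] u=0 | in [-6,3] | out [-6,3] | prev [-6,2] | push {1,2}
  [23] u=3 | in [-6,3] | out [-6,3] | prev [-6,2] | push {0}
  [24] u=1 | in [-6,3] | out [-6,3] | prev [-6,2] | push {3}
  [25] u=2 | in [-6,3] | out [-6,2] | prev [-6,1] | push {1,4}
  [26] u=0 | in [-6,3] | out [-6,3] | ==
  [27] u=3 | in [-6,3] | out [-6,3] | ==
  [28] u=1 | in [-6,3] | out [-6,3] | ==
  [29] u=4 | in [-6,2] | out [-6,4] | prev [-6,3] | push {0,3}
  [30] u=0 | in [-6,4] | out [-6,4] | prev [-6,3] | push {1,2}
  [31] u=3 | in [-6,4] | out [-6,4] | prev [-6,3] | push {0}
  [32] u=1 | in [-6,4] | out [-6,4] | prev [-6,3] | push {3}
  [33] u=2 | in [-6,4] | out [-6,3] | prev [-6,2] | push {1,4}
  [34] u=0 | in [-6,4] | out [-6,4] | ==
  [35] u=3 | in [-6,4] | out [-6,4] | ==
  [36] u=1 | in [-6,4] | out [-6,4] | ==
  [37] u=4 | in [-6,3] | out [-6,5] | prev [-6,4] | push {0,3}
  [38] u=0 | in [-6,5] | out [-6,5] | prev [-6,4] | push {1,2}
  [39] u=3 | in [-6,5] | out [-6,5] | prev [-6,4] | push {0}
  [40] u=1 | in [-6,5] | out [-6,5] | prev [-6,4] | push {3}
  [41] u=2 | in [-6,5] | out [-6,4] | prev [-6,3] | push {1,4}
  [42] u=0 | in [-6,5] | out [-6,5] | ==
  [43] u=3 | in [-6,5] | out [-6,5] | ==
  [44] u=1 | in [-6,5] | out [-6,5] | ==
  [45] u=4 | in [-6,4] | out [-6,6] | prev [-6,5] | push {0,3}
  [46] u=0 | in [-6,6] | out [-6,6] | prev [-6,5] | push {1,2}
  [47] u=3 | in [-6,6] | out [-6,6] | prev [-6,5] | push {0}
  [48] u=1 | in [-6,6] | out [-6,6] | prev [-6,5] | push {3}
  [49] u=2 | in [-6,6] | out [-6,5] | prev [-6,4] | push {1,4}
  [50] u=0 | in [-6,6] | out [-6,6] | ==
  [51] u=3 | in [-6,6] | out [-6,6] | ==
  [52] u=1 | in [-6,6] | out [-6,6] | ==
  [53] u=4 | in [-6,5] | out [-6,6] | ==

Converged values:
  [0] [-6,6]
  [1] [-6,6]
  [2] [-6,5]
  [3] [-6,6]
  [4] [-6,6]

no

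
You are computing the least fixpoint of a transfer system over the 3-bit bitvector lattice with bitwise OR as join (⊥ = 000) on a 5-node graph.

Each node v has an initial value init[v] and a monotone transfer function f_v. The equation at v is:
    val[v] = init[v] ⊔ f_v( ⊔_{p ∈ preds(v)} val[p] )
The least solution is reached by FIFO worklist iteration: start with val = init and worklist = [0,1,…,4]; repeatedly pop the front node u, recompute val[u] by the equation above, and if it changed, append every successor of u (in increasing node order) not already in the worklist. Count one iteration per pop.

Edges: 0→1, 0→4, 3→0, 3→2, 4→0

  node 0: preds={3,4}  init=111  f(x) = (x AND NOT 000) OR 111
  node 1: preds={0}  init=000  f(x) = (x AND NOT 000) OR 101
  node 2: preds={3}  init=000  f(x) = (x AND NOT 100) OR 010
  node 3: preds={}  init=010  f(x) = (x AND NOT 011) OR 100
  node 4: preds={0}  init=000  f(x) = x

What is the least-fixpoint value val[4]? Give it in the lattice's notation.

111

Iteration log — 7 steps:
  step 1. node 0  ⊔preds=010  new=111  stable
  step 2. node 1  ⊔preds=111  new=111  old=000  +wl: 
  step 3. node 2  ⊔preds=010  new=010  old=000  +wl: 
  step 4. node 3  ⊔preds=000  new=110  old=010  +wl: 0,2
  step 5. node 4  ⊔preds=111  new=111  old=000  +wl: 
  step 6. node 0  ⊔preds=111  new=111  stable
  step 7. node 2  ⊔preds=110  new=010  stable

Least fixpoint reached:
  node 0: 111
  node 1: 111
  node 2: 010
  node 3: 110
  node 4: 111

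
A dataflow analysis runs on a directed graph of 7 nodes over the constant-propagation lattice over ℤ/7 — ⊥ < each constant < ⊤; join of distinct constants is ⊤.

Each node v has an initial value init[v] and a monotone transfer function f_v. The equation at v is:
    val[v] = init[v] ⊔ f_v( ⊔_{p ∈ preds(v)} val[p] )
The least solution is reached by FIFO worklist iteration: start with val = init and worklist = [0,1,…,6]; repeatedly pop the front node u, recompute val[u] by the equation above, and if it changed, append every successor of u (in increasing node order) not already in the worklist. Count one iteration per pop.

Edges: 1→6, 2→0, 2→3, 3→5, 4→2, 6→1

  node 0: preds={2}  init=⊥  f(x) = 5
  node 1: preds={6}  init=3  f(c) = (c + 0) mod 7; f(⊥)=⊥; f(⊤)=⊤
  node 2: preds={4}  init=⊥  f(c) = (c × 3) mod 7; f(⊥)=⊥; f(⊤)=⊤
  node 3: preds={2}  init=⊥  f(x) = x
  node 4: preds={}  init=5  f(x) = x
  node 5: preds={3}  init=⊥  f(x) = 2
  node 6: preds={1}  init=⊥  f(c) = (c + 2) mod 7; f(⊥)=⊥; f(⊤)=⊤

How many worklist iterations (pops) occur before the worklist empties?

11

Iteration log — 11 steps:
  step 1. node 0  ⊔preds=⊥  new=5  old=⊥  +wl: 
  step 2. node 1  ⊔preds=⊥  new=3  stable
  step 3. node 2  ⊔preds=5  new=1  old=⊥  +wl: 0
  step 4. node 3  ⊔preds=1  new=1  old=⊥  +wl: 
  step 5. node 4  ⊔preds=⊥  new=5  stable
  step 6. node 5  ⊔preds=1  new=2  old=⊥  +wl: 
  step 7. node 6  ⊔preds=3  new=5  old=⊥  +wl: 1
  step 8. node 0  ⊔preds=1  new=5  stable
  step 9. node 1  ⊔preds=5  new=⊤  old=3  +wl: 6
  step 10. node 6  ⊔preds=⊤  new=⊤  old=5  +wl: 1
  step 11. node 1  ⊔preds=⊤  new=⊤  stable

Least fixpoint reached:
  node 0: 5
  node 1: ⊤
  node 2: 1
  node 3: 1
  node 4: 5
  node 5: 2
  node 6: ⊤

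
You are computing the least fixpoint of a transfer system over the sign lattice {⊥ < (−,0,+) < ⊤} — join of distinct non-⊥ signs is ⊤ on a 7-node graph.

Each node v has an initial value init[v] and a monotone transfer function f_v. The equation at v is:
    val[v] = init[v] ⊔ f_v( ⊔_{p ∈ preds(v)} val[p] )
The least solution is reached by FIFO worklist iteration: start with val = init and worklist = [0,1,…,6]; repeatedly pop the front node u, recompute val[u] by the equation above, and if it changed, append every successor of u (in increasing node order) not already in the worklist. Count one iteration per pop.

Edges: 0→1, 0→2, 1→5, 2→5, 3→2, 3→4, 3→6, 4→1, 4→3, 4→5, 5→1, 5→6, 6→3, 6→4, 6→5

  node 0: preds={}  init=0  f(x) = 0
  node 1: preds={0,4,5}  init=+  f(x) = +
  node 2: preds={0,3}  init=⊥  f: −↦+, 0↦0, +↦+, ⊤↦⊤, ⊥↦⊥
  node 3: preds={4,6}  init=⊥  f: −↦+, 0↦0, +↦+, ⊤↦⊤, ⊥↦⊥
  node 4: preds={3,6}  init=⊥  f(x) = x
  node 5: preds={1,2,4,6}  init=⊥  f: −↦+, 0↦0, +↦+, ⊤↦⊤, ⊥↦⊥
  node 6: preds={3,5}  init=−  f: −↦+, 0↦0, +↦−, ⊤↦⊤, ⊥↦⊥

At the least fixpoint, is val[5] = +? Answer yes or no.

no

Iteration log — 14 steps:
  step 1. node 0  ⊔preds=⊥  new=0  stable
  step 2. node 1  ⊔preds=0  new=+  stable
  step 3. node 2  ⊔preds=0  new=0  old=⊥  +wl: 
  step 4. node 3  ⊔preds=−  new=+  old=⊥  +wl: 2
  step 5. node 4  ⊔preds=⊤  new=⊤  old=⊥  +wl: 1,3
  step 6. node 5  ⊔preds=⊤  new=⊤  old=⊥  +wl: 
  step 7. node 6  ⊔preds=⊤  new=⊤  old=−  +wl: 4,5
  step 8. node 2  ⊔preds=⊤  new=⊤  old=0  +wl: 
  step 9. node 1  ⊔preds=⊤  new=+  stable
  step 10. node 3  ⊔preds=⊤  new=⊤  old=+  +wl: 2,6
  step 11. node 4  ⊔preds=⊤  new=⊤  stable
  step 12. node 5  ⊔preds=⊤  new=⊤  stable
  step 13. node 2  ⊔preds=⊤  new=⊤  stable
  step 14. node 6  ⊔preds=⊤  new=⊤  stable

Least fixpoint reached:
  node 0: 0
  node 1: +
  node 2: ⊤
  node 3: ⊤
  node 4: ⊤
  node 5: ⊤
  node 6: ⊤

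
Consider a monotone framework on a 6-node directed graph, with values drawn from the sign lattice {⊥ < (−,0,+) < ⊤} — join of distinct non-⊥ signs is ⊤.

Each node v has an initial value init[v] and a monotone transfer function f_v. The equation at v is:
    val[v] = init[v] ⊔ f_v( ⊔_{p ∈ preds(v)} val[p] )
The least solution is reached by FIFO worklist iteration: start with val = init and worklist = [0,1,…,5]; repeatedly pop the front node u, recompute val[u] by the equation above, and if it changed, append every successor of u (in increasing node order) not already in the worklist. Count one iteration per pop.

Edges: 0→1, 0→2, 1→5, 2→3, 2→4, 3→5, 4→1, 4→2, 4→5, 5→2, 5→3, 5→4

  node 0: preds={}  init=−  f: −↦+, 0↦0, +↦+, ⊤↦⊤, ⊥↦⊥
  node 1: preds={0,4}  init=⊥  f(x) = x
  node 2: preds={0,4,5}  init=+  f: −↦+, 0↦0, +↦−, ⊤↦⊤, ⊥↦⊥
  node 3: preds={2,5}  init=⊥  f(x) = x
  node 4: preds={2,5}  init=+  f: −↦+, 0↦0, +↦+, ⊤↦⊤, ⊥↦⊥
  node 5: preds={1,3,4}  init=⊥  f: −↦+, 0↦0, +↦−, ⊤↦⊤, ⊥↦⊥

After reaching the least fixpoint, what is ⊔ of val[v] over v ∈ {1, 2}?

⊤

Worklist (10 pops):
  #1 pop 0: in=⊥ → − (no change)
  #2 pop 1: in=⊤ → ⊤ (was ⊥); enqueue []
  #3 pop 2: in=⊤ → ⊤ (was +); enqueue []
  #4 pop 3: in=⊤ → ⊤ (was ⊥); enqueue []
  #5 pop 4: in=⊤ → ⊤ (was +); enqueue [1,2]
  #6 pop 5: in=⊤ → ⊤ (was ⊥); enqueue [3,4]
  #7 pop 1: in=⊤ → ⊤ (no change)
  #8 pop 2: in=⊤ → ⊤ (no change)
  #9 pop 3: in=⊤ → ⊤ (no change)
  #10 pop 4: in=⊤ → ⊤ (no change)

Fixpoint:
  val[0] = −
  val[1] = ⊤
  val[2] = ⊤
  val[3] = ⊤
  val[4] = ⊤
  val[5] = ⊤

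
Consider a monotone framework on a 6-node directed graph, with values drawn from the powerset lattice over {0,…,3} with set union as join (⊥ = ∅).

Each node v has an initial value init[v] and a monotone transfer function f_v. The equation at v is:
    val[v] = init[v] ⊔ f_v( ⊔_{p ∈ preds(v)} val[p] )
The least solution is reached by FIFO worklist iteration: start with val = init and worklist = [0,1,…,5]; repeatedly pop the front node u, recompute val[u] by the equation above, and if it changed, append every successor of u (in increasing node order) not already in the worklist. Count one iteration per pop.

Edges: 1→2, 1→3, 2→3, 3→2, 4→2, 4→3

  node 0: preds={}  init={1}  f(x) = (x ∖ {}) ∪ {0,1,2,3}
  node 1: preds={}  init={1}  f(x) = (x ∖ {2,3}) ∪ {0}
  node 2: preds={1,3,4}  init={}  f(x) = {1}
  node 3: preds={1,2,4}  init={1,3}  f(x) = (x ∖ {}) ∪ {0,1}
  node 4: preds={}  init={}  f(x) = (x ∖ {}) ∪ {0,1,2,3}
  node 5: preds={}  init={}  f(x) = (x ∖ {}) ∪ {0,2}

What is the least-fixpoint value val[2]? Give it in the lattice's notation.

{1}

Trace (9 dequeues):
  [1] u=0 | in {} | out {0,1,2,3} | prev {1} | push {}
  [2] u=1 | in {} | out {0,1} | prev {1} | push {}
  [3] u=2 | in {0,1,3} | out {1} | prev {} | push {}
  [4] u=3 | in {0,1} | out {0,1,3} | prev {1,3} | push {2}
  [5] u=4 | in {} | out {0,1,2,3} | prev {} | push {3}
  [6] u=5 | in {} | out {0,2} | prev {} | push {}
  [7] u=2 | in {0,1,2,3} | out {1} | ==
  [8] u=3 | in {0,1,2,3} | out {0,1,2,3} | prev {0,1,3} | push {2}
  [9] u=2 | in {0,1,2,3} | out {1} | ==

Converged values:
  [0] {0,1,2,3}
  [1] {0,1}
  [2] {1}
  [3] {0,1,2,3}
  [4] {0,1,2,3}
  [5] {0,2}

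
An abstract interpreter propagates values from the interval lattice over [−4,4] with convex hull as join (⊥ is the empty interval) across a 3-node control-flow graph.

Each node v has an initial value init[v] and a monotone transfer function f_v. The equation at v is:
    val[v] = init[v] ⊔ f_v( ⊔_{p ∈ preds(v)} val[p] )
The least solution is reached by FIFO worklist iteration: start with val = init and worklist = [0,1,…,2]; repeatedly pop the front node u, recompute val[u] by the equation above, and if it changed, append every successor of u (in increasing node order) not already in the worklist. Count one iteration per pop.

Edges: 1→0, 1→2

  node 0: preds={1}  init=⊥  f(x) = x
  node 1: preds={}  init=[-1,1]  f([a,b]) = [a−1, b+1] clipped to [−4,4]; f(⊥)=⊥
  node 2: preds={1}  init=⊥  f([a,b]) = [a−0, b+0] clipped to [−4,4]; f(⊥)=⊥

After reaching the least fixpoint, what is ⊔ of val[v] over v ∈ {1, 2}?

Worklist (3 pops):
  #1 pop 0: in=[-1,1] → [-1,1] (was ⊥); enqueue []
  #2 pop 1: in=⊥ → [-1,1] (no change)
  #3 pop 2: in=[-1,1] → [-1,1] (was ⊥); enqueue []

Fixpoint:
  val[0] = [-1,1]
  val[1] = [-1,1]
  val[2] = [-1,1]

[-1,1]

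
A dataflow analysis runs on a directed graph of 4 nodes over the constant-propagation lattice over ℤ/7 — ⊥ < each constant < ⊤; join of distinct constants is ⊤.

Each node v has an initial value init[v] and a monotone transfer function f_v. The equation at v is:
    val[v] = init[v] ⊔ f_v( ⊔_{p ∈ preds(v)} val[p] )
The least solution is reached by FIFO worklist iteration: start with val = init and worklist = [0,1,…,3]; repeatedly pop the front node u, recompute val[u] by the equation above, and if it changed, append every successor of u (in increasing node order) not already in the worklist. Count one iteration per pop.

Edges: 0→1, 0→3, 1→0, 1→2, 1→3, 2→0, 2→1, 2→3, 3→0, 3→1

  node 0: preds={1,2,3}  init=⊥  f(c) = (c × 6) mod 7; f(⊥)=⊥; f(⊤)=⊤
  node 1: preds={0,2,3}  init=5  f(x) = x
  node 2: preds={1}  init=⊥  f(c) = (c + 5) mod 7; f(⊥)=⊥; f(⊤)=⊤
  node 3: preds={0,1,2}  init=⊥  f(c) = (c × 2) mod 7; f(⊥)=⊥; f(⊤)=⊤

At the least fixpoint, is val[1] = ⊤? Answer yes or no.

Iteration log — 7 steps:
  step 1. node 0  ⊔preds=5  new=2  old=⊥  +wl: 
  step 2. node 1  ⊔preds=2  new=⊤  old=5  +wl: 0
  step 3. node 2  ⊔preds=⊤  new=⊤  old=⊥  +wl: 1
  step 4. node 3  ⊔preds=⊤  new=⊤  old=⊥  +wl: 
  step 5. node 0  ⊔preds=⊤  new=⊤  old=2  +wl: 3
  step 6. node 1  ⊔preds=⊤  new=⊤  stable
  step 7. node 3  ⊔preds=⊤  new=⊤  stable

Least fixpoint reached:
  node 0: ⊤
  node 1: ⊤
  node 2: ⊤
  node 3: ⊤

yes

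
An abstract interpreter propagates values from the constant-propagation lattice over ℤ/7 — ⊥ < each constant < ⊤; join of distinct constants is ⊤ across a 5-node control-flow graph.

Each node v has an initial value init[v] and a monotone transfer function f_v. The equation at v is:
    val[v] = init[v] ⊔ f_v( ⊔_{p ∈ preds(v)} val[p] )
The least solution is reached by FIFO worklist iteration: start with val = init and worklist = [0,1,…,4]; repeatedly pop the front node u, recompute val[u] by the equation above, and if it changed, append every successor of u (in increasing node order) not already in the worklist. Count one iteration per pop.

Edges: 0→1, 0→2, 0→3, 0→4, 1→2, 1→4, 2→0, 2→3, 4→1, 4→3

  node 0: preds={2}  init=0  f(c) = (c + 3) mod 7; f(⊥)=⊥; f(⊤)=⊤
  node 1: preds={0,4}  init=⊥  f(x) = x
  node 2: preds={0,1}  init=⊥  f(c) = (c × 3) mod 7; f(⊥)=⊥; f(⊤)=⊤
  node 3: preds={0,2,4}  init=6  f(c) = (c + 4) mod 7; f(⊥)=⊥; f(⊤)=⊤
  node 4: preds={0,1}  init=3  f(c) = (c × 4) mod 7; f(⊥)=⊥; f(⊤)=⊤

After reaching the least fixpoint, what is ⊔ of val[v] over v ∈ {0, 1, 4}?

Worklist (10 pops):
  #1 pop 0: in=⊥ → 0 (no change)
  #2 pop 1: in=⊤ → ⊤ (was ⊥); enqueue []
  #3 pop 2: in=⊤ → ⊤ (was ⊥); enqueue [0]
  #4 pop 3: in=⊤ → ⊤ (was 6); enqueue []
  #5 pop 4: in=⊤ → ⊤ (was 3); enqueue [1,3]
  #6 pop 0: in=⊤ → ⊤ (was 0); enqueue [2,4]
  #7 pop 1: in=⊤ → ⊤ (no change)
  #8 pop 3: in=⊤ → ⊤ (no change)
  #9 pop 2: in=⊤ → ⊤ (no change)
  #10 pop 4: in=⊤ → ⊤ (no change)

Fixpoint:
  val[0] = ⊤
  val[1] = ⊤
  val[2] = ⊤
  val[3] = ⊤
  val[4] = ⊤

⊤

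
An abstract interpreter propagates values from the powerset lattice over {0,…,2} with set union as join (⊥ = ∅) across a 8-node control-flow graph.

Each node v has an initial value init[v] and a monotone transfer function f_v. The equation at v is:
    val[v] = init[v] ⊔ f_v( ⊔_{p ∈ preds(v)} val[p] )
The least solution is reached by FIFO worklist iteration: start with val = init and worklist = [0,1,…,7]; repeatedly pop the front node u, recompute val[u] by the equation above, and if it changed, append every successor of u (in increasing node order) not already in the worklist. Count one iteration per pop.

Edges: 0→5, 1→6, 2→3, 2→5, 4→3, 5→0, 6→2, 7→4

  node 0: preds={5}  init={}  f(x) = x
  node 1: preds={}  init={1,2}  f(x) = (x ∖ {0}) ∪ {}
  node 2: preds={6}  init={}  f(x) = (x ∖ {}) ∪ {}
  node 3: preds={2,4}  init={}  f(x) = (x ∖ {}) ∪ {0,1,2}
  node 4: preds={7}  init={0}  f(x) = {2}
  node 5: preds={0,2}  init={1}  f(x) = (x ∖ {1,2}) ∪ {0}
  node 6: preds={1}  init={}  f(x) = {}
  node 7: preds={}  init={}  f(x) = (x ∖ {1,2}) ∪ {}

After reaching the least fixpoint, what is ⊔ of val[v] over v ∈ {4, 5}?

Iteration log — 11 steps:
  step 1. node 0  ⊔preds={1}  new={1}  old={}  +wl: 
  step 2. node 1  ⊔preds={}  new={1,2}  stable
  step 3. node 2  ⊔preds={}  new={}  stable
  step 4. node 3  ⊔preds={0}  new={0,1,2}  old={}  +wl: 
  step 5. node 4  ⊔preds={}  new={0,2}  old={0}  +wl: 3
  step 6. node 5  ⊔preds={1}  new={0,1}  old={1}  +wl: 0
  step 7. node 6  ⊔preds={1,2}  new={}  stable
  step 8. node 7  ⊔preds={}  new={}  stable
  step 9. node 3  ⊔preds={0,2}  new={0,1,2}  stable
  step 10. node 0  ⊔preds={0,1}  new={0,1}  old={1}  +wl: 5
  step 11. node 5  ⊔preds={0,1}  new={0,1}  stable

Least fixpoint reached:
  node 0: {0,1}
  node 1: {1,2}
  node 2: {}
  node 3: {0,1,2}
  node 4: {0,2}
  node 5: {0,1}
  node 6: {}
  node 7: {}

{0,1,2}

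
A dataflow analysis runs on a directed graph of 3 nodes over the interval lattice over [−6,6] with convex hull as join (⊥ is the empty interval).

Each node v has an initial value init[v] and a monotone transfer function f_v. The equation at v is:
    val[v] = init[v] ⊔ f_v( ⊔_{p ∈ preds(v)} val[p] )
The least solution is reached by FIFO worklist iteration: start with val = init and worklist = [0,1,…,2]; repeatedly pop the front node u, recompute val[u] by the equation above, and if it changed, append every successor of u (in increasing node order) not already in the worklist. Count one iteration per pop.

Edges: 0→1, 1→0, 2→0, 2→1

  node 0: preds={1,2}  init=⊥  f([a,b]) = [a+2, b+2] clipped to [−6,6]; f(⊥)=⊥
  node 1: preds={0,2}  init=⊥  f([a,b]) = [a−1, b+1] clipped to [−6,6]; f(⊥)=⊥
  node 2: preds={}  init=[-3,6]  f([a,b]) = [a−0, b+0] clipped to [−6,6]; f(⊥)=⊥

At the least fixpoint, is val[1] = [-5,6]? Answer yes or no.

no

Iteration log — 5 steps:
  step 1. node 0  ⊔preds=[-3,6]  new=[-1,6]  old=⊥  +wl: 
  step 2. node 1  ⊔preds=[-3,6]  new=[-4,6]  old=⊥  +wl: 0
  step 3. node 2  ⊔preds=⊥  new=[-3,6]  stable
  step 4. node 0  ⊔preds=[-4,6]  new=[-2,6]  old=[-1,6]  +wl: 1
  step 5. node 1  ⊔preds=[-3,6]  new=[-4,6]  stable

Least fixpoint reached:
  node 0: [-2,6]
  node 1: [-4,6]
  node 2: [-3,6]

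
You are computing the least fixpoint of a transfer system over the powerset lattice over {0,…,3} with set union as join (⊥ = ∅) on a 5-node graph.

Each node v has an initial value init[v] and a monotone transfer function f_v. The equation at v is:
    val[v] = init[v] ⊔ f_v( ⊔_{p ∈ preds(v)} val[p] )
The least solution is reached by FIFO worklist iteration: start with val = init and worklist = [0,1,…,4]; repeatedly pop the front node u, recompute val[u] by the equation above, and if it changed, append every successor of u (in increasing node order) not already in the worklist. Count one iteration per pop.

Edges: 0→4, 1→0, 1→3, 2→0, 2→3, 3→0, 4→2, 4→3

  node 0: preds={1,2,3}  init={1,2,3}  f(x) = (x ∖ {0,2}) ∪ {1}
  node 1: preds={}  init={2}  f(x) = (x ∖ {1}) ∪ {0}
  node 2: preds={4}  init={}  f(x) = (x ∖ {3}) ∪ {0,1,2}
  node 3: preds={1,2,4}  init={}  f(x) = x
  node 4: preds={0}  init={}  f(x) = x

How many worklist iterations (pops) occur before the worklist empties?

9

Iteration log — 9 steps:
  step 1. node 0  ⊔preds={2}  new={1,2,3}  stable
  step 2. node 1  ⊔preds={}  new={0,2}  old={2}  +wl: 0
  step 3. node 2  ⊔preds={}  new={0,1,2}  old={}  +wl: 
  step 4. node 3  ⊔preds={0,1,2}  new={0,1,2}  old={}  +wl: 
  step 5. node 4  ⊔preds={1,2,3}  new={1,2,3}  old={}  +wl: 2,3
  step 6. node 0  ⊔preds={0,1,2}  new={1,2,3}  stable
  step 7. node 2  ⊔preds={1,2,3}  new={0,1,2}  stable
  step 8. node 3  ⊔preds={0,1,2,3}  new={0,1,2,3}  old={0,1,2}  +wl: 0
  step 9. node 0  ⊔preds={0,1,2,3}  new={1,2,3}  stable

Least fixpoint reached:
  node 0: {1,2,3}
  node 1: {0,2}
  node 2: {0,1,2}
  node 3: {0,1,2,3}
  node 4: {1,2,3}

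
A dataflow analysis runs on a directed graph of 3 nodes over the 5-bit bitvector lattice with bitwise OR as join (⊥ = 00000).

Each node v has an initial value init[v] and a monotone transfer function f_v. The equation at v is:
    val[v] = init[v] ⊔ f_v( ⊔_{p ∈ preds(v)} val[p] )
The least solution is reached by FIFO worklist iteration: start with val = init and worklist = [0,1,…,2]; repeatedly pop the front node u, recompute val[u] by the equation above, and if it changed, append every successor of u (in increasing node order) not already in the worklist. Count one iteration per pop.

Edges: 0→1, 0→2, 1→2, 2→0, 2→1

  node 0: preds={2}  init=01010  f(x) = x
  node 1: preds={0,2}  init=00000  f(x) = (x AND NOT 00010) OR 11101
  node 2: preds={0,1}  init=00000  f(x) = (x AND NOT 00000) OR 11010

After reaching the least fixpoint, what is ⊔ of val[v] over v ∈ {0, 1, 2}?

11111

Worklist (6 pops):
  #1 pop 0: in=00000 → 01010 (no change)
  #2 pop 1: in=01010 → 11101 (was 00000); enqueue []
  #3 pop 2: in=11111 → 11111 (was 00000); enqueue [0,1]
  #4 pop 0: in=11111 → 11111 (was 01010); enqueue [2]
  #5 pop 1: in=11111 → 11101 (no change)
  #6 pop 2: in=11111 → 11111 (no change)

Fixpoint:
  val[0] = 11111
  val[1] = 11101
  val[2] = 11111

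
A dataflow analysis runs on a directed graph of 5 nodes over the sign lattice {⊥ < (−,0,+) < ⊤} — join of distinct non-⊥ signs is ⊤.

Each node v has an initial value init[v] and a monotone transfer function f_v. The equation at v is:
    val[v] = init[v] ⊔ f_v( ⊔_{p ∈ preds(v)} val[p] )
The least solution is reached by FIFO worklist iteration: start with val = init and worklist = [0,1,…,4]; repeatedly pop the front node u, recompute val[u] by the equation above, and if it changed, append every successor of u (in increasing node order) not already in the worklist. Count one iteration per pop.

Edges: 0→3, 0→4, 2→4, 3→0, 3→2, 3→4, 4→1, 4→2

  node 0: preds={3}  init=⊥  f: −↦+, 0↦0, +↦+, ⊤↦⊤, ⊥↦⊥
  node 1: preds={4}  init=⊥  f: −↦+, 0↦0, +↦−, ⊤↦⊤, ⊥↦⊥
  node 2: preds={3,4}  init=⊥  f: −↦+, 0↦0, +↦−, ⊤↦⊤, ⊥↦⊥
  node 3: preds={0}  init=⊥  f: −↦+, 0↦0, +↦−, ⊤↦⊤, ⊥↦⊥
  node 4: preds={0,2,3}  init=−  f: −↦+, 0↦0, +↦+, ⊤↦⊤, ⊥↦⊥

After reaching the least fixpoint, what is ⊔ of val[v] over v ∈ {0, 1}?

⊤

Iteration log — 8 steps:
  step 1. node 0  ⊔preds=⊥  new=⊥  stable
  step 2. node 1  ⊔preds=−  new=+  old=⊥  +wl: 
  step 3. node 2  ⊔preds=−  new=+  old=⊥  +wl: 
  step 4. node 3  ⊔preds=⊥  new=⊥  stable
  step 5. node 4  ⊔preds=+  new=⊤  old=−  +wl: 1,2
  step 6. node 1  ⊔preds=⊤  new=⊤  old=+  +wl: 
  step 7. node 2  ⊔preds=⊤  new=⊤  old=+  +wl: 4
  step 8. node 4  ⊔preds=⊤  new=⊤  stable

Least fixpoint reached:
  node 0: ⊥
  node 1: ⊤
  node 2: ⊤
  node 3: ⊥
  node 4: ⊤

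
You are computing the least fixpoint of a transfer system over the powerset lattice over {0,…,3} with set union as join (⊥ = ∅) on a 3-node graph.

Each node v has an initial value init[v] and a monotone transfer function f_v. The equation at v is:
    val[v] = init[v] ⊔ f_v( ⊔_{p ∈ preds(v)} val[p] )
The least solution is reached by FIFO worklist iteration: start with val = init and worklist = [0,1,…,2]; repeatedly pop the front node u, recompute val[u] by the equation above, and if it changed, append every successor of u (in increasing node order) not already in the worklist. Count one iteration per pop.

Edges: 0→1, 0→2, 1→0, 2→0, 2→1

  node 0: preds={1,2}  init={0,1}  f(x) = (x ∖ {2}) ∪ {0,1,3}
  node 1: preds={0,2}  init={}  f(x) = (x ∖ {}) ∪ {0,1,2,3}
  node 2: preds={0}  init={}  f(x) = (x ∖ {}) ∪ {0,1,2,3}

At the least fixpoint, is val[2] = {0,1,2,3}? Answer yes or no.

yes

Iteration log — 5 steps:
  step 1. node 0  ⊔preds={}  new={0,1,3}  old={0,1}  +wl: 
  step 2. node 1  ⊔preds={0,1,3}  new={0,1,2,3}  old={}  +wl: 0
  step 3. node 2  ⊔preds={0,1,3}  new={0,1,2,3}  old={}  +wl: 1
  step 4. node 0  ⊔preds={0,1,2,3}  new={0,1,3}  stable
  step 5. node 1  ⊔preds={0,1,2,3}  new={0,1,2,3}  stable

Least fixpoint reached:
  node 0: {0,1,3}
  node 1: {0,1,2,3}
  node 2: {0,1,2,3}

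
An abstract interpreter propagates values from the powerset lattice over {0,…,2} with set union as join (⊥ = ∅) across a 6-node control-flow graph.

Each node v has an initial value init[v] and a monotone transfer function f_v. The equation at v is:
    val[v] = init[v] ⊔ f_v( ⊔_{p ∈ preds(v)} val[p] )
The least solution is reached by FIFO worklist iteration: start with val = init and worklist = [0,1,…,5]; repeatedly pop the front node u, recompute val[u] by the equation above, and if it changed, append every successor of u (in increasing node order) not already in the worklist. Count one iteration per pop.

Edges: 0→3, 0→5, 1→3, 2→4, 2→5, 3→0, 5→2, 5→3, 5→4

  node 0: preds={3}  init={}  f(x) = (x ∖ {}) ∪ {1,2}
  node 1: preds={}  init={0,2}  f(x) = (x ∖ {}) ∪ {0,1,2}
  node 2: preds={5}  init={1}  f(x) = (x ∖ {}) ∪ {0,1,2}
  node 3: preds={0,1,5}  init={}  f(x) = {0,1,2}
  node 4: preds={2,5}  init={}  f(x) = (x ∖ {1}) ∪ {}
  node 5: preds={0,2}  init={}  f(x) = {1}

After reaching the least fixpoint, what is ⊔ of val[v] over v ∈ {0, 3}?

{0,1,2}

Trace (11 dequeues):
  [1] u=0 | in {} | out {1,2} | prev {} | push {}
  [2] u=1 | in {} | out {0,1,2} | prev {0,2} | push {}
  [3] u=2 | in {} | out {0,1,2} | prev {1} | push {}
  [4] u=3 | in {0,1,2} | out {0,1,2} | prev {} | push {0}
  [5] u=4 | in {0,1,2} | out {0,2} | prev {} | push {}
  [6] u=5 | in {0,1,2} | out {1} | prev {} | push {2,3,4}
  [7] u=0 | in {0,1,2} | out {0,1,2} | prev {1,2} | push {5}
  [8] u=2 | in {1} | out {0,1,2} | ==
  [9] u=3 | in {0,1,2} | out {0,1,2} | ==
  [10] u=4 | in {0,1,2} | out {0,2} | ==
  [11] u=5 | in {0,1,2} | out {1} | ==

Converged values:
  [0] {0,1,2}
  [1] {0,1,2}
  [2] {0,1,2}
  [3] {0,1,2}
  [4] {0,2}
  [5] {1}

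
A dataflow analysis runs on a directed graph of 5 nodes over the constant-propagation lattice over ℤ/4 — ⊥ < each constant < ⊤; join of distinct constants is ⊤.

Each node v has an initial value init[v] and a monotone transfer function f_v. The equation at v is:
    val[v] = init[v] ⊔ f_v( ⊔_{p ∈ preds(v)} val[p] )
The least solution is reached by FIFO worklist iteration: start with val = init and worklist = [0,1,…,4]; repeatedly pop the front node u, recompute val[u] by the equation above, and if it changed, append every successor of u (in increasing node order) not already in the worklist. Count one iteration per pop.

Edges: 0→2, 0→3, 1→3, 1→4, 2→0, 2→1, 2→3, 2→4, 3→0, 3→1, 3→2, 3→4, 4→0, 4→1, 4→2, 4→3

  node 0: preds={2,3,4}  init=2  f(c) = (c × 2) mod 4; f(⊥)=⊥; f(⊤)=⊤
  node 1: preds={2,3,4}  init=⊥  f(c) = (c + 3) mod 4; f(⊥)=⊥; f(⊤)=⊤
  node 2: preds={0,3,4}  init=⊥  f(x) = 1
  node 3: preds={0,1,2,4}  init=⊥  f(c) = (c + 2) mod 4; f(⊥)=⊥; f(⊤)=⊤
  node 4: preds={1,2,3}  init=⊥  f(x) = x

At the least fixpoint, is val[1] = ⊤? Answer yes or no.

Trace (10 dequeues):
  [1] u=0 | in ⊥ | out 2 | ==
  [2] u=1 | in ⊥ | out ⊥ | ==
  [3] u=2 | in 2 | out 1 | prev ⊥ | push {0,1}
  [4] u=3 | in ⊤ | out ⊤ | prev ⊥ | push {2}
  [5] u=4 | in ⊤ | out ⊤ | prev ⊥ | push {3}
  [6] u=0 | in ⊤ | out ⊤ | prev 2 | push {}
  [7] u=1 | in ⊤ | out ⊤ | prev ⊥ | push {4}
  [8] u=2 | in ⊤ | out 1 | ==
  [9] u=3 | in ⊤ | out ⊤ | ==
  [10] u=4 | in ⊤ | out ⊤ | ==

Converged values:
  [0] ⊤
  [1] ⊤
  [2] 1
  [3] ⊤
  [4] ⊤

yes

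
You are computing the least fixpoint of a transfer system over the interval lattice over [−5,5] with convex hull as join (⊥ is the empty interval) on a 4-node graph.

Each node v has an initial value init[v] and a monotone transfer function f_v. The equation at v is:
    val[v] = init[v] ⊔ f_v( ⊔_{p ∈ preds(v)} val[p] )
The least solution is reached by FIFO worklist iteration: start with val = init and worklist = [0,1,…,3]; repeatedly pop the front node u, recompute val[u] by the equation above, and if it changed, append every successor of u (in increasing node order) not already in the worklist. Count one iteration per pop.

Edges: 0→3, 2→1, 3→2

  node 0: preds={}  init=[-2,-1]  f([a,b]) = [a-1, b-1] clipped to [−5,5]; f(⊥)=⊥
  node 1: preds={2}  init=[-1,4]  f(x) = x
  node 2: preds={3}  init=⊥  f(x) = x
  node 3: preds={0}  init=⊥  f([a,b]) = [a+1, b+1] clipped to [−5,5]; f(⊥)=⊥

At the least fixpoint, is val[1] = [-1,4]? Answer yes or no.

Worklist (6 pops):
  #1 pop 0: in=⊥ → [-2,-1] (no change)
  #2 pop 1: in=⊥ → [-1,4] (no change)
  #3 pop 2: in=⊥ → ⊥ (no change)
  #4 pop 3: in=[-2,-1] → [-1,0] (was ⊥); enqueue [2]
  #5 pop 2: in=[-1,0] → [-1,0] (was ⊥); enqueue [1]
  #6 pop 1: in=[-1,0] → [-1,4] (no change)

Fixpoint:
  val[0] = [-2,-1]
  val[1] = [-1,4]
  val[2] = [-1,0]
  val[3] = [-1,0]

yes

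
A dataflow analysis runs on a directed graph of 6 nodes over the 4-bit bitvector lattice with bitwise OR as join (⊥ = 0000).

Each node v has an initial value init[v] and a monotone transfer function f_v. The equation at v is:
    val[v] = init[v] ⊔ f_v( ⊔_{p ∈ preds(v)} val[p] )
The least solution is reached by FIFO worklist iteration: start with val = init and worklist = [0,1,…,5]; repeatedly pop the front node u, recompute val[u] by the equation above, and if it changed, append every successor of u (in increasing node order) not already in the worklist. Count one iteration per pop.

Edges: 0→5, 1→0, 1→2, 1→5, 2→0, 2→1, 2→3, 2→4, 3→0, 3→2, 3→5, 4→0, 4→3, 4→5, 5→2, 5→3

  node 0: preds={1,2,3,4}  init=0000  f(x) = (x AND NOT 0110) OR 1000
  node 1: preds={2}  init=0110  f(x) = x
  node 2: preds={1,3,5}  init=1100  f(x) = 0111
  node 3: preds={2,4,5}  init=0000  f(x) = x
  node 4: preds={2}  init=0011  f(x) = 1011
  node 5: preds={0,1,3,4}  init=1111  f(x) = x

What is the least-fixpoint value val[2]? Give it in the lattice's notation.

1111

Iteration log — 12 steps:
  step 1. node 0  ⊔preds=1111  new=1001  old=0000  +wl: 
  step 2. node 1  ⊔preds=1100  new=1110  old=0110  +wl: 0
  step 3. node 2  ⊔preds=1111  new=1111  old=1100  +wl: 1
  step 4. node 3  ⊔preds=1111  new=1111  old=0000  +wl: 2
  step 5. node 4  ⊔preds=1111  new=1011  old=0011  +wl: 3
  step 6. node 5  ⊔preds=1111  new=1111  stable
  step 7. node 0  ⊔preds=1111  new=1001  stable
  step 8. node 1  ⊔preds=1111  new=1111  old=1110  +wl: 0,5
  step 9. node 2  ⊔preds=1111  new=1111  stable
  step 10. node 3  ⊔preds=1111  new=1111  stable
  step 11. node 0  ⊔preds=1111  new=1001  stable
  step 12. node 5  ⊔preds=1111  new=1111  stable

Least fixpoint reached:
  node 0: 1001
  node 1: 1111
  node 2: 1111
  node 3: 1111
  node 4: 1011
  node 5: 1111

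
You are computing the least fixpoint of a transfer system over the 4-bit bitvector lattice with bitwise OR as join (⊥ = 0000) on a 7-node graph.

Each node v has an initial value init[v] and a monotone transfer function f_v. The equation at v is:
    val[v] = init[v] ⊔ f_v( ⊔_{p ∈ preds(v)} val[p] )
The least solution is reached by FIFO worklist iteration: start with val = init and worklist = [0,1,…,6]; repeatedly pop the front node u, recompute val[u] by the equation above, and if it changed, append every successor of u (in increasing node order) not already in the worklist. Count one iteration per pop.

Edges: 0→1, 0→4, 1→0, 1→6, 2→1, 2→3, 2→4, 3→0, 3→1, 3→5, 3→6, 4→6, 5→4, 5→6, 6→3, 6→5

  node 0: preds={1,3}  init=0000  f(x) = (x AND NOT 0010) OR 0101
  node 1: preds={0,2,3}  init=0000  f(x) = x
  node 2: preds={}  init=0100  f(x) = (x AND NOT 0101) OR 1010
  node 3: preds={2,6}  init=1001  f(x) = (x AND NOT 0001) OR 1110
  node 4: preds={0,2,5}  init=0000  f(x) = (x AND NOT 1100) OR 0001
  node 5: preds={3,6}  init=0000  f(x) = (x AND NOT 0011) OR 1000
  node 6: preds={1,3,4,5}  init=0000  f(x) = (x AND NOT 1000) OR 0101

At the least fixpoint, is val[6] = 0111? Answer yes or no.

Iteration log — 14 steps:
  step 1. node 0  ⊔preds=1001  new=1101  old=0000  +wl: 
  step 2. node 1  ⊔preds=1101  new=1101  old=0000  +wl: 0
  step 3. node 2  ⊔preds=0000  new=1110  old=0100  +wl: 1
  step 4. node 3  ⊔preds=1110  new=1111  old=1001  +wl: 
  step 5. node 4  ⊔preds=1111  new=0011  old=0000  +wl: 
  step 6. node 5  ⊔preds=1111  new=1100  old=0000  +wl: 4
  step 7. node 6  ⊔preds=1111  new=0111  old=0000  +wl: 3,5
  step 8. node 0  ⊔preds=1111  new=1101  stable
  step 9. node 1  ⊔preds=1111  new=1111  old=1101  +wl: 0,6
  step 10. node 4  ⊔preds=1111  new=0011  stable
  step 11. node 3  ⊔preds=1111  new=1111  stable
  step 12. node 5  ⊔preds=1111  new=1100  stable
  step 13. node 0  ⊔preds=1111  new=1101  stable
  step 14. node 6  ⊔preds=1111  new=0111  stable

Least fixpoint reached:
  node 0: 1101
  node 1: 1111
  node 2: 1110
  node 3: 1111
  node 4: 0011
  node 5: 1100
  node 6: 0111

yes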